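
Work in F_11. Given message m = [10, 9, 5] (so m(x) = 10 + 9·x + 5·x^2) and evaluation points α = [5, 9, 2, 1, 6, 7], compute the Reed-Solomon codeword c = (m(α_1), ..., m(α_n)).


c = [4, 1, 4, 2, 2, 10]

Message polynomial: m(x) = 10 + 9·x + 5·x^2 (mod 11).
For each evaluation point α_i, compute m(α_i) mod 11:
  α_1 = 5: Horner steps 5 → 1 → 4, so m(5) = 4.
  α_2 = 9: Horner steps 5 → 10 → 1, so m(9) = 1.
  α_3 = 2: Horner steps 5 → 8 → 4, so m(2) = 4.
  α_4 = 1: Horner steps 5 → 3 → 2, so m(1) = 2.
  α_5 = 6: Horner steps 5 → 6 → 2, so m(6) = 2.
  α_6 = 7: Horner steps 5 → 0 → 10, so m(7) = 10.
Codeword c = [4, 1, 4, 2, 2, 10] ∈ F_11^6.


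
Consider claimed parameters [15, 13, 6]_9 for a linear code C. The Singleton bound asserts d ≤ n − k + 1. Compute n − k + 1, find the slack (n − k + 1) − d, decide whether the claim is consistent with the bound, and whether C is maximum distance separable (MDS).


Singleton RHS = n − k + 1 = 3, slack = -3, bound violated (no such code; not MDS).

Singleton bound: d ≤ n − k + 1.
Here n = 15, k = 13, so n − k + 1 = 3.
Given d = 6, check d ≤ 3: NO.
Slack = (n − k + 1) − d = -3.
The slack is negative: d = 6 exceeds n − k + 1 = 3 by 3, so the Singleton bound is violated and no linear [15, 13, 6]_9 code can exist. In particular it is not MDS (MDS requires d = n − k + 1 exactly).
Description: the claimed parameters are [15, 13, 6]_9; such a code would be impossible (violates the Singleton bound).


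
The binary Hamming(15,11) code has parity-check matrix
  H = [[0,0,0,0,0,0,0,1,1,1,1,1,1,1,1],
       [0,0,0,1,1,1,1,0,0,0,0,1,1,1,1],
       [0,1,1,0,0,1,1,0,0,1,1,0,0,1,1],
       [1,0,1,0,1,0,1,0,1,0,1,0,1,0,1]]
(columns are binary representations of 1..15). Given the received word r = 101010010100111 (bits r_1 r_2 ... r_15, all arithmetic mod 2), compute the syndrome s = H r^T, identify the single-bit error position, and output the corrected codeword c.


s = (1, 0, 0, 1)^T, error position = 9, corrected codeword c = 101010011100111

Compute s = H r^T mod 2 one row at a time:
  s_1 = 1 + 0 + 1 + 0 + 0 + 1 + 1 + 1 = 5 ≡ 1 (mod 2).
  s_2 = 0 + 1 + 0 + 0 + 0 + 1 + 1 + 1 = 4 ≡ 0 (mod 2).
  s_3 = 0 + 1 + 0 + 0 + 1 + 0 + 1 + 1 = 4 ≡ 0 (mod 2).
  s_4 = 1 + 1 + 1 + 0 + 0 + 0 + 1 + 1 = 5 ≡ 1 (mod 2).
s = (1, 0, 0, 1)^T — this equals column 9 of H (binary 1001), so error is at position 9.
Correct: flip bit 9 of r = 101010010100111 to get c = 101010011100111.


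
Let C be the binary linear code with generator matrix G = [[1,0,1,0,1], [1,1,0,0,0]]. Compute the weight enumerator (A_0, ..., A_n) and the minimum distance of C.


Weight distribution: A_0 = 1, A_2 = 1, A_3 = 2. Minimum distance d = 2.

Enumerate all 2^2 = 4 messages m ∈ F_2^2.
For each, compute codeword c = mG in F_2^5, then tally its weight.
  m = 00 → c = 00000, weight = 0.
  m = 10 → c = 10101, weight = 3.
  m = 01 → c = 11000, weight = 2.
  m = 11 → c = 01101, weight = 3.
Tally weights:
  weight 0: 1 codewords.
  weight 2: 1 codewords.
  weight 3: 2 codewords.
Minimum distance d = smallest w > 0 with A_w > 0 = 2.
Sanity: Σ A_w = 4 = 2^2 = 4 ✓.


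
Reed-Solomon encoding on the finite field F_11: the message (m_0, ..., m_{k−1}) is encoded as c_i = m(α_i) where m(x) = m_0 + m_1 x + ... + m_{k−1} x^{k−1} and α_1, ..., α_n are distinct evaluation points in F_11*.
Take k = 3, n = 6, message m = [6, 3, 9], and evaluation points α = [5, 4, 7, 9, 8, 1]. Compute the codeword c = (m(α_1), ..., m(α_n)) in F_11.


c = [4, 8, 6, 3, 1, 7]

Message polynomial: m(x) = 6 + 3·x + 9·x^2 (mod 11).
For each evaluation point α_i, compute m(α_i) mod 11:
  α_1 = 5: Horner steps 9 → 4 → 4, so m(5) = 4.
  α_2 = 4: Horner steps 9 → 6 → 8, so m(4) = 8.
  α_3 = 7: Horner steps 9 → 0 → 6, so m(7) = 6.
  α_4 = 9: Horner steps 9 → 7 → 3, so m(9) = 3.
  α_5 = 8: Horner steps 9 → 9 → 1, so m(8) = 1.
  α_6 = 1: Horner steps 9 → 1 → 7, so m(1) = 7.
Codeword c = [4, 8, 6, 3, 1, 7] ∈ F_11^6.


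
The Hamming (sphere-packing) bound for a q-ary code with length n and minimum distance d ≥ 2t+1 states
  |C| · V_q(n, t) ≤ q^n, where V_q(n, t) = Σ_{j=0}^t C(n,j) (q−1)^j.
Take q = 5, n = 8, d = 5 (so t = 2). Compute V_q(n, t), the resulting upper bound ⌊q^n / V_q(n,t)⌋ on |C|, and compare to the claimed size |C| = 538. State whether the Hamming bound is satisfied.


V_q(n, t) = 481, q^n = 390625, Hamming bound = 812, |C| = 538 ≤ bound (satisfied).

Step 1: Compute V_q(n, t) = Σ_{j=0}^2 C(n, j) (q−1)^j.
  j = 0: C(8,0)·(4)^0 = 1·1 = 1.
  j = 1: C(8,1)·(4)^1 = 8·4 = 32.
  j = 2: C(8,2)·(4)^2 = 28·16 = 448.
  V_q(n, t) = 1 + 32 + 448 = 481.
Step 2: q^n = 5^8 = 390625.
Step 3: Hamming bound ⌊q^n / V_q(n,t)⌋ = ⌊390625/481⌋ = 812.
Step 4: Compare |C| = 538 to 812: satisfied.
The claimed |C| lies below the Hamming bound.


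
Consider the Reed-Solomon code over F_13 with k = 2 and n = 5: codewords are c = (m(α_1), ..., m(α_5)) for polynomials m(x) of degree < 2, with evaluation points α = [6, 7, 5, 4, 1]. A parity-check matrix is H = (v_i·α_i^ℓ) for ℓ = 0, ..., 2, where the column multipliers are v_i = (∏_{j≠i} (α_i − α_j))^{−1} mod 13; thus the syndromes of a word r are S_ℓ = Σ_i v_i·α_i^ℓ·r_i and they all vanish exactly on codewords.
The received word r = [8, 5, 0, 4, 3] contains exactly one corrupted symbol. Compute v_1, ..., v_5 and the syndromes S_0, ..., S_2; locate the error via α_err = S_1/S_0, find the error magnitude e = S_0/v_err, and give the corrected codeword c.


S = (4, 11, 1), error at position 1, error magnitude e = 12, c = [9, 5, 0, 4, 3].

Step 1: column multipliers v_i = (∏_{j≠i}(α_i − α_j))^{−1} mod 13.
  i = 1 (α = 6): (6−7)(6−5)(6−4)(6−1) = (−1)·1·2·5 = −10 ≡ 3, so v_1 = 3^{−1} = 9 (mod 13).
  i = 2 (α = 7): (7−6)(7−5)(7−4)(7−1) = 1·2·3·6 = 36 ≡ 10, so v_2 = 10^{−1} = 4 (mod 13).
  i = 3 (α = 5): (5−6)(5−7)(5−4)(5−1) = (−1)·(−2)·1·4 = 8 ≡ 8, so v_3 = 8^{−1} = 5 (mod 13).
  i = 4 (α = 4): (4−6)(4−7)(4−5)(4−1) = (−2)·(−3)·(−1)·3 = −18 ≡ 8, so v_4 = 8^{−1} = 5 (mod 13).
  i = 5 (α = 1): (1−6)(1−7)(1−5)(1−4) = (−5)·(−6)·(−4)·(−3) = 360 ≡ 9, so v_5 = 9^{−1} = 3 (mod 13).
  v = [9, 4, 5, 5, 3].
Step 2: syndromes of r = [8, 5, 0, 4, 3] (all sums mod 13).
  S_0 = Σ v_i r_i = 9·8 + 4·5 + 5·0 + 5·4 + 3·3 = 121 ≡ 4.
  S_1 = Σ v_i α_i r_i = 9·6·8 + 4·7·5 + 5·5·0 + 5·4·4 + 3·1·3 = 661 ≡ 11.
  α_i^2 mod 13 = [10, 10, 12, 3, 1].
  S_2 = Σ v_i α_i^2 r_i = 9·10·8 + 4·10·5 + 5·12·0 + 5·3·4 + 3·1·3 = 989 ≡ 1.
  S = (4, 11, 1) ≠ 0, so r is not a codeword (an error is present).
Step 3: locate the error. For a single error e at position i, S_ℓ = v_i·e·α_i^ℓ, so α_err = S_1/S_0.
  S_0^{−1} = 4^{−1} = 10 (mod 13), so α_err = 11·10 = 110 ≡ 6 = α_1. Error position i = 1.
  Consistency check: S_2/S_1 = 1·6 = 6 ≡ 6 = α_err ✓ (single-error assumption holds).
Step 4: error magnitude e = S_0/v_1 = S_0·∏_{j≠1}(α_1 − α_j) = 4·3 = 12 ≡ 12 (mod 13).
Step 5: correct position 1: c_1 = r_1 − e = 8 − 12 ≡ 9 (mod 13). Hence c = [9, 5, 0, 4, 3].
  Check: interpolating c through the α_i gives m(x) = 7 + 9·x (degree < 2) with m(α_i) = c_i for every i, so c is indeed a codeword.


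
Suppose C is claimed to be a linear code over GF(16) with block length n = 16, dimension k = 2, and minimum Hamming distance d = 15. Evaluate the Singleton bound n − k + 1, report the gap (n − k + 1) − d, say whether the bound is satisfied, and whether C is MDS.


Singleton RHS = n − k + 1 = 15, slack = 0, bound satisfied, MDS.

Singleton bound: d ≤ n − k + 1.
Here n = 16, k = 2, so n − k + 1 = 15.
Given d = 15, check d ≤ 15: YES.
Slack = (n − k + 1) − d = 0.
The code is MDS (slack = 0).
Description: the claimed parameters are [16, 2, 15]_16; such a code would be MDS (meets Singleton bound).


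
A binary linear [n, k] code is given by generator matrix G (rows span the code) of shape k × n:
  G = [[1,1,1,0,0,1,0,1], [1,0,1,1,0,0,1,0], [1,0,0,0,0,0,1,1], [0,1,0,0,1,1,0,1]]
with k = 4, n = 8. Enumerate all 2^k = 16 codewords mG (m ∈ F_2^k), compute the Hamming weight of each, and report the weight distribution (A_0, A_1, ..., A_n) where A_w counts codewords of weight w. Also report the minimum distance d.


Weight distribution: A_0 = 1, A_3 = 4, A_4 = 6, A_5 = 4, A_8 = 1. Minimum distance d = 3.

Enumerate all 2^4 = 16 messages m ∈ F_2^4.
For each, compute codeword c = mG in F_2^8, then tally its weight.
  m = 0000 → c = 00000000, weight = 0.
  m = 1000 → c = 11100101, weight = 5.
  m = 0100 → c = 10110010, weight = 4.
  m = 1100 → c = 01010111, weight = 5.
  m = 0010 → c = 10000011, weight = 3.
  m = 1010 → c = 01100110, weight = 4.
  m = 0110 → c = 00110001, weight = 3.
  m = 1110 → c = 11010100, weight = 4.
  m = 0001 → c = 01001101, weight = 4.
  m = 1001 → c = 10101000, weight = 3.
  m = 0101 → c = 11111111, weight = 8.
  m = 1101 → c = 00011010, weight = 3.
  m = 0011 → c = 11001110, weight = 5.
  m = 1011 → c = 00101011, weight = 4.
  m = 0111 → c = 01111100, weight = 5.
  m = 1111 → c = 10011001, weight = 4.
Tally weights:
  weight 0: 1 codewords.
  weight 3: 4 codewords.
  weight 4: 6 codewords.
  weight 5: 4 codewords.
  weight 8: 1 codewords.
Minimum distance d = smallest w > 0 with A_w > 0 = 3.
Sanity: Σ A_w = 16 = 2^4 = 16 ✓.


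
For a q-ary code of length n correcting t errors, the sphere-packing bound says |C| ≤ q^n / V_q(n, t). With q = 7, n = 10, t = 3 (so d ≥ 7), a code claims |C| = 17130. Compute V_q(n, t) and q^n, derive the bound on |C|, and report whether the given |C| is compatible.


V_q(n, t) = 27601, q^n = 282475249, Hamming bound = 10234, |C| = 17130 > bound (violated).

Step 1: Compute V_q(n, t) = Σ_{j=0}^3 C(n, j) (q−1)^j.
  j = 0: C(10,0)·(6)^0 = 1·1 = 1.
  j = 1: C(10,1)·(6)^1 = 10·6 = 60.
  j = 2: C(10,2)·(6)^2 = 45·36 = 1620.
  j = 3: C(10,3)·(6)^3 = 120·216 = 25920.
  V_q(n, t) = 1 + 60 + 1620 + 25920 = 27601.
Step 2: q^n = 7^10 = 282475249.
Step 3: Hamming bound ⌊q^n / V_q(n,t)⌋ = ⌊282475249/27601⌋ = 10234.
Step 4: Compare |C| = 17130 to 10234: violated.
The claimed |C| lies above the Hamming bound, so no 7-ary code of length 10 with d ≥ 7 can have 17130 codewords.


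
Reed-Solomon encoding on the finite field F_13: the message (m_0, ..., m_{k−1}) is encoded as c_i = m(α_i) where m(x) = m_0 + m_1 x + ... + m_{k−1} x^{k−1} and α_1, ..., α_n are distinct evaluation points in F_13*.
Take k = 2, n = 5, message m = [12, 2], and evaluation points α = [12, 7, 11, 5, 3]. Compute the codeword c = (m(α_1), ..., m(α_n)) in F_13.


c = [10, 0, 8, 9, 5]

Message polynomial: m(x) = 12 + 2·x (mod 13).
For each evaluation point α_i, compute m(α_i) mod 13:
  α_1 = 12: Horner steps 2 → 10, so m(12) = 10.
  α_2 = 7: Horner steps 2 → 0, so m(7) = 0.
  α_3 = 11: Horner steps 2 → 8, so m(11) = 8.
  α_4 = 5: Horner steps 2 → 9, so m(5) = 9.
  α_5 = 3: Horner steps 2 → 5, so m(3) = 5.
Codeword c = [10, 0, 8, 9, 5] ∈ F_13^5.


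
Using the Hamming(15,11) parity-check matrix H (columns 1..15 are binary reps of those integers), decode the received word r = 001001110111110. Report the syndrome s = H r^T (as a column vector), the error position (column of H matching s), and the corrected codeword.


s = (0, 1, 0, 0)^T, error position = 4, corrected codeword c = 001101110111110

Compute s = H r^T mod 2 one row at a time:
  s_1 = 1 + 0 + 1 + 1 + 1 + 1 + 1 + 0 = 6 ≡ 0 (mod 2).
  s_2 = 0 + 0 + 1 + 1 + 1 + 1 + 1 + 0 = 5 ≡ 1 (mod 2).
  s_3 = 0 + 1 + 1 + 1 + 1 + 1 + 1 + 0 = 6 ≡ 0 (mod 2).
  s_4 = 0 + 1 + 0 + 1 + 0 + 1 + 1 + 0 = 4 ≡ 0 (mod 2).
s = (0, 1, 0, 0)^T — this equals column 4 of H (binary 0100), so error is at position 4.
Correct: flip bit 4 of r = 001001110111110 to get c = 001101110111110.


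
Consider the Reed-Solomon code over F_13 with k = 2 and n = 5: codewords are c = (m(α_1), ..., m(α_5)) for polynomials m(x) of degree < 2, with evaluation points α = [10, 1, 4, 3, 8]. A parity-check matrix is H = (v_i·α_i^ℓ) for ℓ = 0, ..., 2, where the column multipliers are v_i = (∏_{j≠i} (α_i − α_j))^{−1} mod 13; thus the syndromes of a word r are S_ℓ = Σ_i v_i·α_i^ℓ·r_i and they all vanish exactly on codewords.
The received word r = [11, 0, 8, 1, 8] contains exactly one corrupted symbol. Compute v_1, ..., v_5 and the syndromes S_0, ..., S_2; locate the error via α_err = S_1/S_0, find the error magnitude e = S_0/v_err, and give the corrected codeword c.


S = (4, 6, 9), error at position 5, error magnitude e = 11, c = [11, 0, 8, 1, 10].

Step 1: column multipliers v_i = (∏_{j≠i}(α_i − α_j))^{−1} mod 13.
  i = 1 (α = 10): (10−1)(10−4)(10−3)(10−8) = 9·6·7·2 = 756 ≡ 2, so v_1 = 2^{−1} = 7 (mod 13).
  i = 2 (α = 1): (1−10)(1−4)(1−3)(1−8) = (−9)·(−3)·(−2)·(−7) = 378 ≡ 1, so v_2 = 1^{−1} = 1 (mod 13).
  i = 3 (α = 4): (4−10)(4−1)(4−3)(4−8) = (−6)·3·1·(−4) = 72 ≡ 7, so v_3 = 7^{−1} = 2 (mod 13).
  i = 4 (α = 3): (3−10)(3−1)(3−4)(3−8) = (−7)·2·(−1)·(−5) = −70 ≡ 8, so v_4 = 8^{−1} = 5 (mod 13).
  i = 5 (α = 8): (8−10)(8−1)(8−4)(8−3) = (−2)·7·4·5 = −280 ≡ 6, so v_5 = 6^{−1} = 11 (mod 13).
  v = [7, 1, 2, 5, 11].
Step 2: syndromes of r = [11, 0, 8, 1, 8] (all sums mod 13).
  S_0 = Σ v_i r_i = 7·11 + 1·0 + 2·8 + 5·1 + 11·8 = 186 ≡ 4.
  S_1 = Σ v_i α_i r_i = 7·10·11 + 1·1·0 + 2·4·8 + 5·3·1 + 11·8·8 = 1553 ≡ 6.
  α_i^2 mod 13 = [9, 1, 3, 9, 12].
  S_2 = Σ v_i α_i^2 r_i = 7·9·11 + 1·1·0 + 2·3·8 + 5·9·1 + 11·12·8 = 1842 ≡ 9.
  S = (4, 6, 9) ≠ 0, so r is not a codeword (an error is present).
Step 3: locate the error. For a single error e at position i, S_ℓ = v_i·e·α_i^ℓ, so α_err = S_1/S_0.
  S_0^{−1} = 4^{−1} = 10 (mod 13), so α_err = 6·10 = 60 ≡ 8 = α_5. Error position i = 5.
  Consistency check: S_2/S_1 = 9·11 = 99 ≡ 8 = α_err ✓ (single-error assumption holds).
Step 4: error magnitude e = S_0/v_5 = S_0·∏_{j≠5}(α_5 − α_j) = 4·6 = 24 ≡ 11 (mod 13).
Step 5: correct position 5: c_5 = r_5 − e = 8 − 11 ≡ 10 (mod 13). Hence c = [11, 0, 8, 1, 10].
  Check: interpolating c through the α_i gives m(x) = 6 + 7·x (degree < 2) with m(α_i) = c_i for every i, so c is indeed a codeword.


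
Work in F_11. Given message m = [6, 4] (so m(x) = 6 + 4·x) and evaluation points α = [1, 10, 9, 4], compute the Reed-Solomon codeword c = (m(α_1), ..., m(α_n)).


c = [10, 2, 9, 0]

Message polynomial: m(x) = 6 + 4·x (mod 11).
For each evaluation point α_i, compute m(α_i) mod 11:
  α_1 = 1: Horner steps 4 → 10, so m(1) = 10.
  α_2 = 10: Horner steps 4 → 2, so m(10) = 2.
  α_3 = 9: Horner steps 4 → 9, so m(9) = 9.
  α_4 = 4: Horner steps 4 → 0, so m(4) = 0.
Codeword c = [10, 2, 9, 0] ∈ F_11^4.


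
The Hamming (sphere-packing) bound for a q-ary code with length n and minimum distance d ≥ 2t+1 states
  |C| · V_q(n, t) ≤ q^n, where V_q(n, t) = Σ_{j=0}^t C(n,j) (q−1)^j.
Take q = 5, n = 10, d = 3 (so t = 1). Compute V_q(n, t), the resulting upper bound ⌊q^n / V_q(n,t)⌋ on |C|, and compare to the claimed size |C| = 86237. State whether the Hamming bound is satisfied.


V_q(n, t) = 41, q^n = 9765625, Hamming bound = 238185, |C| = 86237 ≤ bound (satisfied).

Step 1: Compute V_q(n, t) = Σ_{j=0}^1 C(n, j) (q−1)^j.
  j = 0: C(10,0)·(4)^0 = 1·1 = 1.
  j = 1: C(10,1)·(4)^1 = 10·4 = 40.
  V_q(n, t) = 1 + 40 = 41.
Step 2: q^n = 5^10 = 9765625.
Step 3: Hamming bound ⌊q^n / V_q(n,t)⌋ = ⌊9765625/41⌋ = 238185.
Step 4: Compare |C| = 86237 to 238185: satisfied.
The claimed |C| lies below the Hamming bound.


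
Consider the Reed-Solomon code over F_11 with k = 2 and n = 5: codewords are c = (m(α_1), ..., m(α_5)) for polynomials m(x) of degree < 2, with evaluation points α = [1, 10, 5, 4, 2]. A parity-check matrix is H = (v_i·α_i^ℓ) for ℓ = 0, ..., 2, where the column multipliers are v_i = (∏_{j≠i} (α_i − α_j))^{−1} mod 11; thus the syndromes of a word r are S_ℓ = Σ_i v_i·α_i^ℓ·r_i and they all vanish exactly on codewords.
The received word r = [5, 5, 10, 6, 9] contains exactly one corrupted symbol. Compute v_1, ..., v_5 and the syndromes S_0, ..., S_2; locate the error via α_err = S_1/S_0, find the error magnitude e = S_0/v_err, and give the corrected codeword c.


S = (2, 9, 2), error at position 2, error magnitude e = 8, c = [5, 8, 10, 6, 9].

Step 1: column multipliers v_i = (∏_{j≠i}(α_i − α_j))^{−1} mod 11.
  i = 1 (α = 1): (1−10)(1−5)(1−4)(1−2) = (−9)·(−4)·(−3)·(−1) = 108 ≡ 9, so v_1 = 9^{−1} = 5 (mod 11).
  i = 2 (α = 10): (10−1)(10−5)(10−4)(10−2) = 9·5·6·8 = 2160 ≡ 4, so v_2 = 4^{−1} = 3 (mod 11).
  i = 3 (α = 5): (5−1)(5−10)(5−4)(5−2) = 4·(−5)·1·3 = −60 ≡ 6, so v_3 = 6^{−1} = 2 (mod 11).
  i = 4 (α = 4): (4−1)(4−10)(4−5)(4−2) = 3·(−6)·(−1)·2 = 36 ≡ 3, so v_4 = 3^{−1} = 4 (mod 11).
  i = 5 (α = 2): (2−1)(2−10)(2−5)(2−4) = 1·(−8)·(−3)·(−2) = −48 ≡ 7, so v_5 = 7^{−1} = 8 (mod 11).
  v = [5, 3, 2, 4, 8].
Step 2: syndromes of r = [5, 5, 10, 6, 9] (all sums mod 11).
  S_0 = Σ v_i r_i = 5·5 + 3·5 + 2·10 + 4·6 + 8·9 = 156 ≡ 2.
  S_1 = Σ v_i α_i r_i = 5·1·5 + 3·10·5 + 2·5·10 + 4·4·6 + 8·2·9 = 515 ≡ 9.
  α_i^2 mod 11 = [1, 1, 3, 5, 4].
  S_2 = Σ v_i α_i^2 r_i = 5·1·5 + 3·1·5 + 2·3·10 + 4·5·6 + 8·4·9 = 508 ≡ 2.
  S = (2, 9, 2) ≠ 0, so r is not a codeword (an error is present).
Step 3: locate the error. For a single error e at position i, S_ℓ = v_i·e·α_i^ℓ, so α_err = S_1/S_0.
  S_0^{−1} = 2^{−1} = 6 (mod 11), so α_err = 9·6 = 54 ≡ 10 = α_2. Error position i = 2.
  Consistency check: S_2/S_1 = 2·5 = 10 ≡ 10 = α_err ✓ (single-error assumption holds).
Step 4: error magnitude e = S_0/v_2 = S_0·∏_{j≠2}(α_2 − α_j) = 2·4 = 8 ≡ 8 (mod 11).
Step 5: correct position 2: c_2 = r_2 − e = 5 − 8 ≡ 8 (mod 11). Hence c = [5, 8, 10, 6, 9].
  Check: interpolating c through the α_i gives m(x) = 1 + 4·x (degree < 2) with m(α_i) = c_i for every i, so c is indeed a codeword.


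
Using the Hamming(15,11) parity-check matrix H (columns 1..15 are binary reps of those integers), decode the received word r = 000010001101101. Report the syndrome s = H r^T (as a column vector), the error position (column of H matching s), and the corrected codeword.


s = (1, 0, 0, 0)^T, error position = 8, corrected codeword c = 000010011101101

Compute s = H r^T mod 2 one row at a time:
  s_1 = 0 + 1 + 1 + 0 + 1 + 1 + 0 + 1 = 5 ≡ 1 (mod 2).
  s_2 = 0 + 1 + 0 + 0 + 1 + 1 + 0 + 1 = 4 ≡ 0 (mod 2).
  s_3 = 0 + 0 + 0 + 0 + 1 + 0 + 0 + 1 = 2 ≡ 0 (mod 2).
  s_4 = 0 + 0 + 1 + 0 + 1 + 0 + 1 + 1 = 4 ≡ 0 (mod 2).
s = (1, 0, 0, 0)^T — this equals column 8 of H (binary 1000), so error is at position 8.
Correct: flip bit 8 of r = 000010001101101 to get c = 000010011101101.


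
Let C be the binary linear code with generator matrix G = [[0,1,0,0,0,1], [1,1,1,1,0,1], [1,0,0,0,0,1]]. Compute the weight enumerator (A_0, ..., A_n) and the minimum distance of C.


Weight distribution: A_0 = 1, A_2 = 3, A_3 = 3, A_5 = 1. Minimum distance d = 2.

Enumerate all 2^3 = 8 messages m ∈ F_2^3.
For each, compute codeword c = mG in F_2^6, then tally its weight.
  m = 000 → c = 000000, weight = 0.
  m = 100 → c = 010001, weight = 2.
  m = 010 → c = 111101, weight = 5.
  m = 110 → c = 101100, weight = 3.
  m = 001 → c = 100001, weight = 2.
  m = 101 → c = 110000, weight = 2.
  m = 011 → c = 011100, weight = 3.
  m = 111 → c = 001101, weight = 3.
Tally weights:
  weight 0: 1 codewords.
  weight 2: 3 codewords.
  weight 3: 3 codewords.
  weight 5: 1 codewords.
Minimum distance d = smallest w > 0 with A_w > 0 = 2.
Sanity: Σ A_w = 8 = 2^3 = 8 ✓.


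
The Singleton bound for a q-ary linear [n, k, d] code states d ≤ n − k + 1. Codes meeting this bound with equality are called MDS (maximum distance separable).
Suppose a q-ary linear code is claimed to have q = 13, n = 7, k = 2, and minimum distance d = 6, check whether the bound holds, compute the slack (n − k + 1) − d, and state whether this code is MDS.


Singleton RHS = n − k + 1 = 6, slack = 0, bound satisfied, MDS.

Singleton bound: d ≤ n − k + 1.
Here n = 7, k = 2, so n − k + 1 = 6.
Given d = 6, check d ≤ 6: YES.
Slack = (n − k + 1) − d = 0.
The code is MDS (slack = 0).
Description: the claimed parameters are [7, 2, 6]_13; such a code would be MDS (meets Singleton bound).


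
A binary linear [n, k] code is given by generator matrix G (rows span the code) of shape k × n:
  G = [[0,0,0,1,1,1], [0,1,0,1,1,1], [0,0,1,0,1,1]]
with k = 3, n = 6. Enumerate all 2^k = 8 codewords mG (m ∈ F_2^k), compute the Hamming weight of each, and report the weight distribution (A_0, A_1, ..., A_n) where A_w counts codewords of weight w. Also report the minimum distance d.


Weight distribution: A_0 = 1, A_1 = 1, A_2 = 1, A_3 = 3, A_4 = 2. Minimum distance d = 1.

Enumerate all 2^3 = 8 messages m ∈ F_2^3.
For each, compute codeword c = mG in F_2^6, then tally its weight.
  m = 000 → c = 000000, weight = 0.
  m = 100 → c = 000111, weight = 3.
  m = 010 → c = 010111, weight = 4.
  m = 110 → c = 010000, weight = 1.
  m = 001 → c = 001011, weight = 3.
  m = 101 → c = 001100, weight = 2.
  m = 011 → c = 011100, weight = 3.
  m = 111 → c = 011011, weight = 4.
Tally weights:
  weight 0: 1 codewords.
  weight 1: 1 codewords.
  weight 2: 1 codewords.
  weight 3: 3 codewords.
  weight 4: 2 codewords.
Minimum distance d = smallest w > 0 with A_w > 0 = 1.
Sanity: Σ A_w = 8 = 2^3 = 8 ✓.


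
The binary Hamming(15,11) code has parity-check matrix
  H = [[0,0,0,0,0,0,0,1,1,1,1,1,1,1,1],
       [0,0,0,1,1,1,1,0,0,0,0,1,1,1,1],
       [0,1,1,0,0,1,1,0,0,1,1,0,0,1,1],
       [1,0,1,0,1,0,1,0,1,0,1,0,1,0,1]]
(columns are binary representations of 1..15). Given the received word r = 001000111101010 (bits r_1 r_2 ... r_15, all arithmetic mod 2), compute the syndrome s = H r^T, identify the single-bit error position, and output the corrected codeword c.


s = (1, 1, 0, 1)^T, error position = 13, corrected codeword c = 001000111101110

Compute s = H r^T mod 2 one row at a time:
  s_1 = 1 + 1 + 1 + 0 + 1 + 0 + 1 + 0 = 5 ≡ 1 (mod 2).
  s_2 = 0 + 0 + 0 + 1 + 1 + 0 + 1 + 0 = 3 ≡ 1 (mod 2).
  s_3 = 0 + 1 + 0 + 1 + 1 + 0 + 1 + 0 = 4 ≡ 0 (mod 2).
  s_4 = 0 + 1 + 0 + 1 + 1 + 0 + 0 + 0 = 3 ≡ 1 (mod 2).
s = (1, 1, 0, 1)^T — this equals column 13 of H (binary 1101), so error is at position 13.
Correct: flip bit 13 of r = 001000111101010 to get c = 001000111101110.


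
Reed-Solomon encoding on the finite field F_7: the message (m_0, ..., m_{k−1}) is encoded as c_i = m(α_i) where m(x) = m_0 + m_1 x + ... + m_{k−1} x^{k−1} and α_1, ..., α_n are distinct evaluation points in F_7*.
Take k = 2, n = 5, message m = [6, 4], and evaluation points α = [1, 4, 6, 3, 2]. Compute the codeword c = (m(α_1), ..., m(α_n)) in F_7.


c = [3, 1, 2, 4, 0]

Message polynomial: m(x) = 6 + 4·x (mod 7).
For each evaluation point α_i, compute m(α_i) mod 7:
  α_1 = 1: Horner steps 4 → 3, so m(1) = 3.
  α_2 = 4: Horner steps 4 → 1, so m(4) = 1.
  α_3 = 6: Horner steps 4 → 2, so m(6) = 2.
  α_4 = 3: Horner steps 4 → 4, so m(3) = 4.
  α_5 = 2: Horner steps 4 → 0, so m(2) = 0.
Codeword c = [3, 1, 2, 4, 0] ∈ F_7^5.


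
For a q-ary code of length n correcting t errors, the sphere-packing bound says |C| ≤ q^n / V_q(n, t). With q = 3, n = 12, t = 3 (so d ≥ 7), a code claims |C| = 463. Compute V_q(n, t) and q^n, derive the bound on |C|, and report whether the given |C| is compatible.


V_q(n, t) = 2049, q^n = 531441, Hamming bound = 259, |C| = 463 > bound (violated).

Step 1: Compute V_q(n, t) = Σ_{j=0}^3 C(n, j) (q−1)^j.
  j = 0: C(12,0)·(2)^0 = 1·1 = 1.
  j = 1: C(12,1)·(2)^1 = 12·2 = 24.
  j = 2: C(12,2)·(2)^2 = 66·4 = 264.
  j = 3: C(12,3)·(2)^3 = 220·8 = 1760.
  V_q(n, t) = 1 + 24 + 264 + 1760 = 2049.
Step 2: q^n = 3^12 = 531441.
Step 3: Hamming bound ⌊q^n / V_q(n,t)⌋ = ⌊531441/2049⌋ = 259.
Step 4: Compare |C| = 463 to 259: violated.
The claimed |C| lies above the Hamming bound, so no 3-ary code of length 12 with d ≥ 7 can have 463 codewords.


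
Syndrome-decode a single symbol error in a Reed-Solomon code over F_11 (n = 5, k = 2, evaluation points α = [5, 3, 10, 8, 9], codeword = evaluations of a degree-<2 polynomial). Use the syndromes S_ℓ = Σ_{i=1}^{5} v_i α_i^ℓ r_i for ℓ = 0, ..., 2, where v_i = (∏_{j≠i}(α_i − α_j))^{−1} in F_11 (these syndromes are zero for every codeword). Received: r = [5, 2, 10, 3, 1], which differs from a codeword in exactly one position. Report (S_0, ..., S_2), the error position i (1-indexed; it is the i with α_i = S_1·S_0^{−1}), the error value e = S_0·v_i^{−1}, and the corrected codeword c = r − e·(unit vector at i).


S = (7, 2, 10), error at position 1, error magnitude e = 7, c = [9, 2, 10, 3, 1].

Step 1: column multipliers v_i = (∏_{j≠i}(α_i − α_j))^{−1} mod 11.
  i = 1 (α = 5): (5−3)(5−10)(5−8)(5−9) = 2·(−5)·(−3)·(−4) = −120 ≡ 1, so v_1 = 1^{−1} = 1 (mod 11).
  i = 2 (α = 3): (3−5)(3−10)(3−8)(3−9) = (−2)·(−7)·(−5)·(−6) = 420 ≡ 2, so v_2 = 2^{−1} = 6 (mod 11).
  i = 3 (α = 10): (10−5)(10−3)(10−8)(10−9) = 5·7·2·1 = 70 ≡ 4, so v_3 = 4^{−1} = 3 (mod 11).
  i = 4 (α = 8): (8−5)(8−3)(8−10)(8−9) = 3·5·(−2)·(−1) = 30 ≡ 8, so v_4 = 8^{−1} = 7 (mod 11).
  i = 5 (α = 9): (9−5)(9−3)(9−10)(9−8) = 4·6·(−1)·1 = −24 ≡ 9, so v_5 = 9^{−1} = 5 (mod 11).
  v = [1, 6, 3, 7, 5].
Step 2: syndromes of r = [5, 2, 10, 3, 1] (all sums mod 11).
  S_0 = Σ v_i r_i = 1·5 + 6·2 + 3·10 + 7·3 + 5·1 = 73 ≡ 7.
  S_1 = Σ v_i α_i r_i = 1·5·5 + 6·3·2 + 3·10·10 + 7·8·3 + 5·9·1 = 574 ≡ 2.
  α_i^2 mod 11 = [3, 9, 1, 9, 4].
  S_2 = Σ v_i α_i^2 r_i = 1·3·5 + 6·9·2 + 3·1·10 + 7·9·3 + 5·4·1 = 362 ≡ 10.
  S = (7, 2, 10) ≠ 0, so r is not a codeword (an error is present).
Step 3: locate the error. For a single error e at position i, S_ℓ = v_i·e·α_i^ℓ, so α_err = S_1/S_0.
  S_0^{−1} = 7^{−1} = 8 (mod 11), so α_err = 2·8 = 16 ≡ 5 = α_1. Error position i = 1.
  Consistency check: S_2/S_1 = 10·6 = 60 ≡ 5 = α_err ✓ (single-error assumption holds).
Step 4: error magnitude e = S_0/v_1 = S_0·∏_{j≠1}(α_1 − α_j) = 7·1 = 7 ≡ 7 (mod 11).
Step 5: correct position 1: c_1 = r_1 − e = 5 − 7 ≡ 9 (mod 11). Hence c = [9, 2, 10, 3, 1].
  Check: interpolating c through the α_i gives m(x) = 8 + 9·x (degree < 2) with m(α_i) = c_i for every i, so c is indeed a codeword.


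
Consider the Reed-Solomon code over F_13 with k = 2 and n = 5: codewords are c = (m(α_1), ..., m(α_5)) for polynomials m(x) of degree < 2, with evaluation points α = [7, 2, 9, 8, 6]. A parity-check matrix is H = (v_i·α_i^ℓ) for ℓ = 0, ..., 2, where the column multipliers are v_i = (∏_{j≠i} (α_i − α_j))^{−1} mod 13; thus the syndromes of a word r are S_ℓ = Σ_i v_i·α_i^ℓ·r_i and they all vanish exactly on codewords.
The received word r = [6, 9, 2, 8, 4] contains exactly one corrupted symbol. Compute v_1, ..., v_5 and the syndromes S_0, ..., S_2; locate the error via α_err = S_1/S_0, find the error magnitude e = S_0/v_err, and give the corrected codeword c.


S = (6, 2, 5), error at position 3, error magnitude e = 5, c = [6, 9, 10, 8, 4].

Step 1: column multipliers v_i = (∏_{j≠i}(α_i − α_j))^{−1} mod 13.
  i = 1 (α = 7): (7−2)(7−9)(7−8)(7−6) = 5·(−2)·(−1)·1 = 10 ≡ 10, so v_1 = 10^{−1} = 4 (mod 13).
  i = 2 (α = 2): (2−7)(2−9)(2−8)(2−6) = (−5)·(−7)·(−6)·(−4) = 840 ≡ 8, so v_2 = 8^{−1} = 5 (mod 13).
  i = 3 (α = 9): (9−7)(9−2)(9−8)(9−6) = 2·7·1·3 = 42 ≡ 3, so v_3 = 3^{−1} = 9 (mod 13).
  i = 4 (α = 8): (8−7)(8−2)(8−9)(8−6) = 1·6·(−1)·2 = −12 ≡ 1, so v_4 = 1^{−1} = 1 (mod 13).
  i = 5 (α = 6): (6−7)(6−2)(6−9)(6−8) = (−1)·4·(−3)·(−2) = −24 ≡ 2, so v_5 = 2^{−1} = 7 (mod 13).
  v = [4, 5, 9, 1, 7].
Step 2: syndromes of r = [6, 9, 2, 8, 4] (all sums mod 13).
  S_0 = Σ v_i r_i = 4·6 + 5·9 + 9·2 + 1·8 + 7·4 = 123 ≡ 6.
  S_1 = Σ v_i α_i r_i = 4·7·6 + 5·2·9 + 9·9·2 + 1·8·8 + 7·6·4 = 652 ≡ 2.
  α_i^2 mod 13 = [10, 4, 3, 12, 10].
  S_2 = Σ v_i α_i^2 r_i = 4·10·6 + 5·4·9 + 9·3·2 + 1·12·8 + 7·10·4 = 850 ≡ 5.
  S = (6, 2, 5) ≠ 0, so r is not a codeword (an error is present).
Step 3: locate the error. For a single error e at position i, S_ℓ = v_i·e·α_i^ℓ, so α_err = S_1/S_0.
  S_0^{−1} = 6^{−1} = 11 (mod 13), so α_err = 2·11 = 22 ≡ 9 = α_3. Error position i = 3.
  Consistency check: S_2/S_1 = 5·7 = 35 ≡ 9 = α_err ✓ (single-error assumption holds).
Step 4: error magnitude e = S_0/v_3 = S_0·∏_{j≠3}(α_3 − α_j) = 6·3 = 18 ≡ 5 (mod 13).
Step 5: correct position 3: c_3 = r_3 − e = 2 − 5 ≡ 10 (mod 13). Hence c = [6, 9, 10, 8, 4].
  Check: interpolating c through the α_i gives m(x) = 5 + 2·x (degree < 2) with m(α_i) = c_i for every i, so c is indeed a codeword.


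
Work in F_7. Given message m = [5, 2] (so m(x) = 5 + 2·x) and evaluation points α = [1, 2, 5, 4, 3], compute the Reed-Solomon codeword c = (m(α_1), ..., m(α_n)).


c = [0, 2, 1, 6, 4]

Message polynomial: m(x) = 5 + 2·x (mod 7).
For each evaluation point α_i, compute m(α_i) mod 7:
  α_1 = 1: Horner steps 2 → 0, so m(1) = 0.
  α_2 = 2: Horner steps 2 → 2, so m(2) = 2.
  α_3 = 5: Horner steps 2 → 1, so m(5) = 1.
  α_4 = 4: Horner steps 2 → 6, so m(4) = 6.
  α_5 = 3: Horner steps 2 → 4, so m(3) = 4.
Codeword c = [0, 2, 1, 6, 4] ∈ F_7^5.


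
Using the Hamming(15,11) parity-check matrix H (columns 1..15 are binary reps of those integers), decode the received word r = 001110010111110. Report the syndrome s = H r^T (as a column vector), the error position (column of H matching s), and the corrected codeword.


s = (0, 1, 0, 0)^T, error position = 4, corrected codeword c = 001010010111110

Compute s = H r^T mod 2 one row at a time:
  s_1 = 1 + 0 + 1 + 1 + 1 + 1 + 1 + 0 = 6 ≡ 0 (mod 2).
  s_2 = 1 + 1 + 0 + 0 + 1 + 1 + 1 + 0 = 5 ≡ 1 (mod 2).
  s_3 = 0 + 1 + 0 + 0 + 1 + 1 + 1 + 0 = 4 ≡ 0 (mod 2).
  s_4 = 0 + 1 + 1 + 0 + 0 + 1 + 1 + 0 = 4 ≡ 0 (mod 2).
s = (0, 1, 0, 0)^T — this equals column 4 of H (binary 0100), so error is at position 4.
Correct: flip bit 4 of r = 001110010111110 to get c = 001010010111110.


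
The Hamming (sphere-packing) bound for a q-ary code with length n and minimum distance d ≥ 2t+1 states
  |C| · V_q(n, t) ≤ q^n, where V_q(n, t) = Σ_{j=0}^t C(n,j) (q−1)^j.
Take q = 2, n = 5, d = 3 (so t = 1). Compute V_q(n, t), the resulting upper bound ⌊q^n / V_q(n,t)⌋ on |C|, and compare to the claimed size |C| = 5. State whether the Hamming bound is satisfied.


V_q(n, t) = 6, q^n = 32, Hamming bound = 5, |C| = 5 ≤ bound (satisfied).

Step 1: Compute V_q(n, t) = Σ_{j=0}^1 C(n, j) (q−1)^j.
  j = 0: C(5,0)·(1)^0 = 1·1 = 1.
  j = 1: C(5,1)·(1)^1 = 5·1 = 5.
  V_q(n, t) = 1 + 5 = 6.
Step 2: q^n = 2^5 = 32.
Step 3: Hamming bound ⌊q^n / V_q(n,t)⌋ = ⌊32/6⌋ = 5.
Step 4: Compare |C| = 5 to 5: satisfied.
The claimed |C| lies at the Hamming bound (tight).


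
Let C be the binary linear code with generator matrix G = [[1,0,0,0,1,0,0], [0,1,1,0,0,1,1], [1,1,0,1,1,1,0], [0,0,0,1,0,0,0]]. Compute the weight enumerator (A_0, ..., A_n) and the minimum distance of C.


Weight distribution: A_0 = 1, A_1 = 1, A_2 = 3, A_3 = 3, A_4 = 3, A_5 = 3, A_6 = 1, A_7 = 1. Minimum distance d = 1.

Enumerate all 2^4 = 16 messages m ∈ F_2^4.
For each, compute codeword c = mG in F_2^7, then tally its weight.
  m = 0000 → c = 0000000, weight = 0.
  m = 1000 → c = 1000100, weight = 2.
  m = 0100 → c = 0110011, weight = 4.
  m = 1100 → c = 1110111, weight = 6.
  m = 0010 → c = 1101110, weight = 5.
  m = 1010 → c = 0101010, weight = 3.
  m = 0110 → c = 1011101, weight = 5.
  m = 1110 → c = 0011001, weight = 3.
  m = 0001 → c = 0001000, weight = 1.
  m = 1001 → c = 1001100, weight = 3.
  m = 0101 → c = 0111011, weight = 5.
  m = 1101 → c = 1111111, weight = 7.
  m = 0011 → c = 1100110, weight = 4.
  m = 1011 → c = 0100010, weight = 2.
  m = 0111 → c = 1010101, weight = 4.
  m = 1111 → c = 0010001, weight = 2.
Tally weights:
  weight 0: 1 codewords.
  weight 1: 1 codewords.
  weight 2: 3 codewords.
  weight 3: 3 codewords.
  weight 4: 3 codewords.
  weight 5: 3 codewords.
  weight 6: 1 codewords.
  weight 7: 1 codewords.
Minimum distance d = smallest w > 0 with A_w > 0 = 1.
Sanity: Σ A_w = 16 = 2^4 = 16 ✓.


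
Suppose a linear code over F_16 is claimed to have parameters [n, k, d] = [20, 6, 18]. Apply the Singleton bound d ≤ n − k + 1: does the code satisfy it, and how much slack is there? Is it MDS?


Singleton RHS = n − k + 1 = 15, slack = -3, bound violated (no such code; not MDS).

Singleton bound: d ≤ n − k + 1.
Here n = 20, k = 6, so n − k + 1 = 15.
Given d = 18, check d ≤ 15: NO.
Slack = (n − k + 1) − d = -3.
The slack is negative: d = 18 exceeds n − k + 1 = 15 by 3, so the Singleton bound is violated and no linear [20, 6, 18]_16 code can exist. In particular it is not MDS (MDS requires d = n − k + 1 exactly).
Description: the claimed parameters are [20, 6, 18]_16; such a code would be impossible (violates the Singleton bound).


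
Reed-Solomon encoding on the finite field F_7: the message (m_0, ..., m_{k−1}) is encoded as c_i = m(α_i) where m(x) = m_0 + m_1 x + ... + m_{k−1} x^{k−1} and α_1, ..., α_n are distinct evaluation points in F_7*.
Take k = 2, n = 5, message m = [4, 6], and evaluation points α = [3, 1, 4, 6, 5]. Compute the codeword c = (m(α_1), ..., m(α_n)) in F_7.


c = [1, 3, 0, 5, 6]

Message polynomial: m(x) = 4 + 6·x (mod 7).
For each evaluation point α_i, compute m(α_i) mod 7:
  α_1 = 3: Horner steps 6 → 1, so m(3) = 1.
  α_2 = 1: Horner steps 6 → 3, so m(1) = 3.
  α_3 = 4: Horner steps 6 → 0, so m(4) = 0.
  α_4 = 6: Horner steps 6 → 5, so m(6) = 5.
  α_5 = 5: Horner steps 6 → 6, so m(5) = 6.
Codeword c = [1, 3, 0, 5, 6] ∈ F_7^5.


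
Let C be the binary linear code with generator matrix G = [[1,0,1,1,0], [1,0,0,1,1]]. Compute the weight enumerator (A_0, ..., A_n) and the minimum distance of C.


Weight distribution: A_0 = 1, A_2 = 1, A_3 = 2. Minimum distance d = 2.

Enumerate all 2^2 = 4 messages m ∈ F_2^2.
For each, compute codeword c = mG in F_2^5, then tally its weight.
  m = 00 → c = 00000, weight = 0.
  m = 10 → c = 10110, weight = 3.
  m = 01 → c = 10011, weight = 3.
  m = 11 → c = 00101, weight = 2.
Tally weights:
  weight 0: 1 codewords.
  weight 2: 1 codewords.
  weight 3: 2 codewords.
Minimum distance d = smallest w > 0 with A_w > 0 = 2.
Sanity: Σ A_w = 4 = 2^2 = 4 ✓.


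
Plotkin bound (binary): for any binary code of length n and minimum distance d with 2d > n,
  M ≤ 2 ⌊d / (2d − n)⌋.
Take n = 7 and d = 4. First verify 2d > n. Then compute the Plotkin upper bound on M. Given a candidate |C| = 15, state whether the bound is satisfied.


Plotkin bound M ≤ 8; given |C| = 15 > bound (violated).

Check applicability: 2d = 8, n = 7.
2d − n = 1 > 0, so Plotkin applies.
Compute d/(2d−n) = 4/1 ≈ 4.0000.
⌊d/(2d−n)⌋ = 4.
Plotkin bound: M ≤ 2·4 = 8.
Given |C| = 15, check: VIOLATED.
This |C| is above the Plotkin bound, so no binary code with n = 7, d = 4 and 15 codewords exists.


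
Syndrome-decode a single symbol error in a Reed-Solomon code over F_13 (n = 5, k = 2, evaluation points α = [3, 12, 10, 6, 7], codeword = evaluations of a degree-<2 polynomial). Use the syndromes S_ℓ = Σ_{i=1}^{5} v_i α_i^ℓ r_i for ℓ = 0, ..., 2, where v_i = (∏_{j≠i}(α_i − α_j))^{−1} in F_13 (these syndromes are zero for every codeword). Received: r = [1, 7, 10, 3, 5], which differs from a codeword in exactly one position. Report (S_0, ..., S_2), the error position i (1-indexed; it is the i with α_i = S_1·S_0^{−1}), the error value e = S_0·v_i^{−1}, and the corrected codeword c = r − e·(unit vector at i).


S = (11, 12, 6), error at position 5, error magnitude e = 10, c = [1, 7, 10, 3, 8].

Step 1: column multipliers v_i = (∏_{j≠i}(α_i − α_j))^{−1} mod 13.
  i = 1 (α = 3): (3−12)(3−10)(3−6)(3−7) = (−9)·(−7)·(−3)·(−4) = 756 ≡ 2, so v_1 = 2^{−1} = 7 (mod 13).
  i = 2 (α = 12): (12−3)(12−10)(12−6)(12−7) = 9·2·6·5 = 540 ≡ 7, so v_2 = 7^{−1} = 2 (mod 13).
  i = 3 (α = 10): (10−3)(10−12)(10−6)(10−7) = 7·(−2)·4·3 = −168 ≡ 1, so v_3 = 1^{−1} = 1 (mod 13).
  i = 4 (α = 6): (6−3)(6−12)(6−10)(6−7) = 3·(−6)·(−4)·(−1) = −72 ≡ 6, so v_4 = 6^{−1} = 11 (mod 13).
  i = 5 (α = 7): (7−3)(7−12)(7−10)(7−6) = 4·(−5)·(−3)·1 = 60 ≡ 8, so v_5 = 8^{−1} = 5 (mod 13).
  v = [7, 2, 1, 11, 5].
Step 2: syndromes of r = [1, 7, 10, 3, 5] (all sums mod 13).
  S_0 = Σ v_i r_i = 7·1 + 2·7 + 1·10 + 11·3 + 5·5 = 89 ≡ 11.
  S_1 = Σ v_i α_i r_i = 7·3·1 + 2·12·7 + 1·10·10 + 11·6·3 + 5·7·5 = 662 ≡ 12.
  α_i^2 mod 13 = [9, 1, 9, 10, 10].
  S_2 = Σ v_i α_i^2 r_i = 7·9·1 + 2·1·7 + 1·9·10 + 11·10·3 + 5·10·5 = 747 ≡ 6.
  S = (11, 12, 6) ≠ 0, so r is not a codeword (an error is present).
Step 3: locate the error. For a single error e at position i, S_ℓ = v_i·e·α_i^ℓ, so α_err = S_1/S_0.
  S_0^{−1} = 11^{−1} = 6 (mod 13), so α_err = 12·6 = 72 ≡ 7 = α_5. Error position i = 5.
  Consistency check: S_2/S_1 = 6·12 = 72 ≡ 7 = α_err ✓ (single-error assumption holds).
Step 4: error magnitude e = S_0/v_5 = S_0·∏_{j≠5}(α_5 − α_j) = 11·8 = 88 ≡ 10 (mod 13).
Step 5: correct position 5: c_5 = r_5 − e = 5 − 10 ≡ 8 (mod 13). Hence c = [1, 7, 10, 3, 8].
  Check: interpolating c through the α_i gives m(x) = 12 + 5·x (degree < 2) with m(α_i) = c_i for every i, so c is indeed a codeword.


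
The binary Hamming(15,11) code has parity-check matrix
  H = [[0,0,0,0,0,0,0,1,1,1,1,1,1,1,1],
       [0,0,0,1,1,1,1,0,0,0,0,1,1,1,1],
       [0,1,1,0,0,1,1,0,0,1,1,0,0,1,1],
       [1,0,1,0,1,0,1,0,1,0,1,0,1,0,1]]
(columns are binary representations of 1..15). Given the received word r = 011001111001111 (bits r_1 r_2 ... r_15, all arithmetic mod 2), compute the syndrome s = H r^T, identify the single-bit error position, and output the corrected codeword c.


s = (0, 0, 0, 1)^T, error position = 1, corrected codeword c = 111001111001111

Compute s = H r^T mod 2 one row at a time:
  s_1 = 1 + 1 + 0 + 0 + 1 + 1 + 1 + 1 = 6 ≡ 0 (mod 2).
  s_2 = 0 + 0 + 1 + 1 + 1 + 1 + 1 + 1 = 6 ≡ 0 (mod 2).
  s_3 = 1 + 1 + 1 + 1 + 0 + 0 + 1 + 1 = 6 ≡ 0 (mod 2).
  s_4 = 0 + 1 + 0 + 1 + 1 + 0 + 1 + 1 = 5 ≡ 1 (mod 2).
s = (0, 0, 0, 1)^T — this equals column 1 of H (binary 0001), so error is at position 1.
Correct: flip bit 1 of r = 011001111001111 to get c = 111001111001111.


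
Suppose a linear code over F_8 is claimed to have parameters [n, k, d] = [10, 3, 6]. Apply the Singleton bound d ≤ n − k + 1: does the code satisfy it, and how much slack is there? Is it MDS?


Singleton RHS = n − k + 1 = 8, slack = 2, bound satisfied, not MDS.

Singleton bound: d ≤ n − k + 1.
Here n = 10, k = 3, so n − k + 1 = 8.
Given d = 6, check d ≤ 8: YES.
Slack = (n − k + 1) − d = 2.
The code is NOT MDS (slack = 2 > 0).
Description: the claimed parameters are [10, 3, 6]_8; such a code would be non-MDS.


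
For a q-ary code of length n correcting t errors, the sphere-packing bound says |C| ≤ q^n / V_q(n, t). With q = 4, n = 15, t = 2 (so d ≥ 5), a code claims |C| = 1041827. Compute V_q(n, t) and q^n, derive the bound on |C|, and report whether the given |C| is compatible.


V_q(n, t) = 991, q^n = 1073741824, Hamming bound = 1083493, |C| = 1041827 ≤ bound (satisfied).

Step 1: Compute V_q(n, t) = Σ_{j=0}^2 C(n, j) (q−1)^j.
  j = 0: C(15,0)·(3)^0 = 1·1 = 1.
  j = 1: C(15,1)·(3)^1 = 15·3 = 45.
  j = 2: C(15,2)·(3)^2 = 105·9 = 945.
  V_q(n, t) = 1 + 45 + 945 = 991.
Step 2: q^n = 4^15 = 1073741824.
Step 3: Hamming bound ⌊q^n / V_q(n,t)⌋ = ⌊1073741824/991⌋ = 1083493.
Step 4: Compare |C| = 1041827 to 1083493: satisfied.
The claimed |C| lies below the Hamming bound.
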